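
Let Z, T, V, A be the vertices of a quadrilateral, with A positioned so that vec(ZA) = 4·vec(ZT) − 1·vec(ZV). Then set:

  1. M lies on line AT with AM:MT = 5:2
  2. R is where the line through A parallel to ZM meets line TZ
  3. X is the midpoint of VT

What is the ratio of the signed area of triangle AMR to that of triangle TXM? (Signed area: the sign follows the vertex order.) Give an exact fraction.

[AMR]:[TXM] = -35/4

Work in coordinates with Z = (0, 0), T = (1, 0), V = (0, 1), A = (4, -1).
1. M lies on line AT with AM:MT = 5:2 ⇒ M = (13/7, -2/7)
2. R is where the line through A parallel to ZM meets line TZ ⇒ R = (-5/2, 0)
3. X is the midpoint of VT ⇒ X = (1/2, 1/2)
2·[AMR] = 5/2, 2·[TXM] = -2/7
[AMR]:[TXM] = 5/2:-2/7 = -35/4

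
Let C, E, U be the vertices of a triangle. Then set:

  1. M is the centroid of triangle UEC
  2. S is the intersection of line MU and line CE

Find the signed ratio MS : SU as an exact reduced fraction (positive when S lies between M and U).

MS:SU = -1/3

Assign C = (0, 0), E = (1, 0), U = (0, 1) — the answer is frame-independent, so this choice is without loss of generality.
1. M is the centroid of triangle UEC ⇒ M = (1/3, 1/3)
2. S is the intersection of line MU and line CE ⇒ S = (1/2, 0)
S = M + t·(U−M) with t = -1/2, so MS:SU = t:(1−t) = -1/2:3/2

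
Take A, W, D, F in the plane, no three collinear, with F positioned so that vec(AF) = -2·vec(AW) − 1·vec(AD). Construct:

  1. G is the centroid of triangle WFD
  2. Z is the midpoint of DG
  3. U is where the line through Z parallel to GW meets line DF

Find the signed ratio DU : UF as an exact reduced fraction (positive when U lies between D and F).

Assign A = (0, 0), W = (1, 0), D = (0, 1), F = (-2, -1) — the answer is frame-independent, so this choice is without loss of generality.
1. G is the centroid of triangle WFD ⇒ G = (-1/3, 0)
2. Z is the midpoint of DG ⇒ Z = (-1/6, 1/2)
3. U is where the line through Z parallel to GW meets line DF ⇒ U = (-1/2, 1/2)
U = D + t·(F−D) with t = 1/4, so DU:UF = t:(1−t) = 1/4:3/4

DU:UF = 1/3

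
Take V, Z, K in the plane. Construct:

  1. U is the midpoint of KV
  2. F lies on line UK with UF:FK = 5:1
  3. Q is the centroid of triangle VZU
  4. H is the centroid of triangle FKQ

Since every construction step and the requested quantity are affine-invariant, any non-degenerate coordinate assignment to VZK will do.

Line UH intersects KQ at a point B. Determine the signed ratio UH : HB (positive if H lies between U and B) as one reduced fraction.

UH:HB = 17

Assign V = (0, 0), Z = (1, 0), K = (0, 1) — the answer is frame-independent, so this choice is without loss of generality.
1. U is the midpoint of KV ⇒ U = (0, 1/2)
2. F lies on line UK with UF:FK = 5:1 ⇒ F = (0, 11/12)
3. Q is the centroid of triangle VZU ⇒ Q = (1/3, 1/6)
4. H is the centroid of triangle FKQ ⇒ H = (1/9, 25/36)
line UH meets KQ at B = (2/17, 12/17)
H = U + t·(B−U) with t = 17/18, so UH:HB = 17/18:1/18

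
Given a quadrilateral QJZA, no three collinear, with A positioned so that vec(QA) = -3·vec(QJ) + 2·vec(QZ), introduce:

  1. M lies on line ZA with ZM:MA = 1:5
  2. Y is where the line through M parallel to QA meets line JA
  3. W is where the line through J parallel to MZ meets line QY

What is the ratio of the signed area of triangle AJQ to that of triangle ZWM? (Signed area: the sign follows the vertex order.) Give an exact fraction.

Set Q = (0, 0), J = (1, 0), Z = (0, 1), A = (-3, 2); any affine frame gives the same invariant.
1. M lies on line ZA with ZM:MA = 1:5 ⇒ M = (-1/2, 7/6)
2. Y is where the line through M parallel to QA meets line JA ⇒ Y = (2, -1/2)
3. W is where the line through J parallel to MZ meets line QY ⇒ W = (4, -1)
2·[AJQ] = -2, 2·[ZWM] = -1/3
[AJQ]:[ZWM] = -2:-1/3 = 6

[AJQ]:[ZWM] = 6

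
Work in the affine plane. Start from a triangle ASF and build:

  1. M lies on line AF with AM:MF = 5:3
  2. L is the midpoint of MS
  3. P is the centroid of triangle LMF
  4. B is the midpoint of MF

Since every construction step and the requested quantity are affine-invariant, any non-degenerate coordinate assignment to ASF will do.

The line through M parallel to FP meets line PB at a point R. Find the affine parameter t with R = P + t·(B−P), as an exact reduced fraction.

t = 2

Choose coordinates A = (0, 0), S = (1, 0), F = (0, 1).
1. M lies on line AF with AM:MF = 5:3 ⇒ M = (0, 5/8)
2. L is the midpoint of MS ⇒ L = (1/2, 5/16)
3. P is the centroid of triangle LMF ⇒ P = (1/6, 31/48)
4. B is the midpoint of MF ⇒ B = (0, 13/16)
through M parallel to FP: direction (1/6, -17/48); meets PB at R = (-1/6, 47/48)
R = P + t·(B−P) with t = 2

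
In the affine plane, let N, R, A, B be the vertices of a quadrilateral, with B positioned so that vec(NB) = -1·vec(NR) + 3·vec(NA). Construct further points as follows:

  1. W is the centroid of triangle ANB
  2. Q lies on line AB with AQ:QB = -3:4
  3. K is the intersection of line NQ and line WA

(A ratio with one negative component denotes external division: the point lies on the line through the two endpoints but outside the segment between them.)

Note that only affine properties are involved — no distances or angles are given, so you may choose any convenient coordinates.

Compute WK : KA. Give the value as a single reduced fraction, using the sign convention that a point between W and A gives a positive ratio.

WK:KA = -7/9

Set N = (0, 0), R = (1, 0), A = (0, 1), B = (-1, 3); any affine frame gives the same invariant.
1. W is the centroid of triangle ANB ⇒ W = (-1/3, 4/3)
2. Q lies on line AB with AQ:QB = -3:4 ⇒ Q = (3, -5)
3. K is the intersection of line NQ and line WA ⇒ K = (-3/2, 5/2)
K = W + t·(A−W) with t = -7/2, so WK:KA = t:(1−t) = -7/2:9/2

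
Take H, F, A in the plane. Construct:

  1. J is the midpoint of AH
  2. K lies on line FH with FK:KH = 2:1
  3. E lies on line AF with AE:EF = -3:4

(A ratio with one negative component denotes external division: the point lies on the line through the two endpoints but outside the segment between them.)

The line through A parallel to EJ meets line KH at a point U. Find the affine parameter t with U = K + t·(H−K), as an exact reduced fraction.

Work in coordinates with H = (0, 0), F = (1, 0), A = (0, 1).
1. J is the midpoint of AH ⇒ J = (0, 1/2)
2. K lies on line FH with FK:KH = 2:1 ⇒ K = (1/3, 0)
3. E lies on line AF with AE:EF = -3:4 ⇒ E = (-3, 4)
through A parallel to EJ: direction (3, -7/2); meets KH at U = (6/7, 0)
U = K + t·(H−K) with t = -11/7

t = -11/7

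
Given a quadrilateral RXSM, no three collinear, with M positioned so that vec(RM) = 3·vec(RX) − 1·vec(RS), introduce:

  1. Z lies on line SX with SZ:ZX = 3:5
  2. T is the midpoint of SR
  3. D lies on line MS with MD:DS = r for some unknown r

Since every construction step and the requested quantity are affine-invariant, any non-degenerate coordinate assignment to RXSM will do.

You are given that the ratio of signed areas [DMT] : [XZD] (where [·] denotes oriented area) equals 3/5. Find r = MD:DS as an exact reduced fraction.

r = 1/4

Assign R = (0, 0), X = (1, 0), S = (0, 1), M = (3, -1) — the answer is frame-independent, so this choice is without loss of generality.
1. Z lies on line SX with SZ:ZX = 3:5 ⇒ Z = (3/8, 5/8)
2. T is the midpoint of SR ⇒ T = (0, 1/2)
3. With MD:DS = r, write λ = r/(r+1) so D = M + λ·(S−M); D is affine-linear in λ
Every point depending on D is an affine combination of D and λ-independent points, so each such coordinate is linear in λ; the λ² term in each signed area is a multiple of (S−M)×(S−M) = 0, so 2·[DMT] and 2·[XZD] are each linear in λ. Evaluating at λ=0 and λ=1:
  2·[DMT] = -3/2·λ,   2·[XZD] = 5/8·λ − 5/8
So [DMT]:[XZD] = (-3/2·λ) / (5/8·λ − 5/8). Setting this equal to 3/5:
  -3/2·λ = 3/5·(5/8·λ − 5/8)  ⇒  λ = 1/5
Then r = λ/(1−λ) = (1/5)/(4/5) = 1/4. Check: with r = 1/4, D = (12/5, -3/5) and [DMT]:[XZD] = 3/5 as required.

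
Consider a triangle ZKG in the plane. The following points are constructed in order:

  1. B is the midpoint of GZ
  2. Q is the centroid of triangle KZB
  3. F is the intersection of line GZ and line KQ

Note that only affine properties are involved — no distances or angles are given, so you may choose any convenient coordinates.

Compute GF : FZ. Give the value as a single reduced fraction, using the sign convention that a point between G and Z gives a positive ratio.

Assign Z = (0, 0), K = (1, 0), G = (0, 1) — the answer is frame-independent, so this choice is without loss of generality.
1. B is the midpoint of GZ ⇒ B = (0, 1/2)
2. Q is the centroid of triangle KZB ⇒ Q = (1/3, 1/6)
3. F is the intersection of line GZ and line KQ ⇒ F = (0, 1/4)
F = G + t·(Z−G) with t = 3/4, so GF:FZ = t:(1−t) = 3/4:1/4

GF:FZ = 3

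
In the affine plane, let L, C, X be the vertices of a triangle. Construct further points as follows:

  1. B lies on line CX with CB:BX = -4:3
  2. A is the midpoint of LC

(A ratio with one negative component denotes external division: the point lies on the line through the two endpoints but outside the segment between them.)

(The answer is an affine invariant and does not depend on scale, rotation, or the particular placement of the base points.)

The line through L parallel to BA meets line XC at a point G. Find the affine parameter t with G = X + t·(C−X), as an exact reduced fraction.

Work in coordinates with L = (0, 0), C = (1, 0), X = (0, 1).
1. B lies on line CX with CB:BX = -4:3 ⇒ B = (-3, 4)
2. A is the midpoint of LC ⇒ A = (1/2, 0)
through L parallel to BA: direction (7/2, -4); meets XC at G = (-7, 8)
G = X + t·(C−X) with t = -7

t = -7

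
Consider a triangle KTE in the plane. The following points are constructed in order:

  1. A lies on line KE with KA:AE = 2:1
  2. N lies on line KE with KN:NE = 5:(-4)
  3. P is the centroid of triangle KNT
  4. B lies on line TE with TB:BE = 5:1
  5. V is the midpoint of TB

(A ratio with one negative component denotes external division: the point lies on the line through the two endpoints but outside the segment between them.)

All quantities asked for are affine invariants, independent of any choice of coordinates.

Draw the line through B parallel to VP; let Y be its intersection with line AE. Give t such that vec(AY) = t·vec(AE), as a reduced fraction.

t = 3

Work in coordinates with K = (0, 0), T = (1, 0), E = (0, 1).
1. A lies on line KE with KA:AE = 2:1 ⇒ A = (0, 2/3)
2. N lies on line KE with KN:NE = 5:(-4) ⇒ N = (0, 5)
3. P is the centroid of triangle KNT ⇒ P = (1/3, 5/3)
4. B lies on line TE with TB:BE = 5:1 ⇒ B = (1/6, 5/6)
5. V is the midpoint of TB ⇒ V = (7/12, 5/12)
through B parallel to VP: direction (-1/4, 5/4); meets AE at Y = (0, 5/3)
Y = A + t·(E−A) with t = 3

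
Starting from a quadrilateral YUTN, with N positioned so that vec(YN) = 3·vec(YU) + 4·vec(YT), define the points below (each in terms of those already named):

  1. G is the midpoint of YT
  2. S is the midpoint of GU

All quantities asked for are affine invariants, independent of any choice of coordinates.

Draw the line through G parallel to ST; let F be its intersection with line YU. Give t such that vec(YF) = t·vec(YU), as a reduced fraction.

t = 1/3

Choose coordinates Y = (0, 0), U = (1, 0), T = (0, 1), N = (3, 4).
1. G is the midpoint of YT ⇒ G = (0, 1/2)
2. S is the midpoint of GU ⇒ S = (1/2, 1/4)
through G parallel to ST: direction (-1/2, 3/4); meets YU at F = (1/3, 0)
F = Y + t·(U−Y) with t = 1/3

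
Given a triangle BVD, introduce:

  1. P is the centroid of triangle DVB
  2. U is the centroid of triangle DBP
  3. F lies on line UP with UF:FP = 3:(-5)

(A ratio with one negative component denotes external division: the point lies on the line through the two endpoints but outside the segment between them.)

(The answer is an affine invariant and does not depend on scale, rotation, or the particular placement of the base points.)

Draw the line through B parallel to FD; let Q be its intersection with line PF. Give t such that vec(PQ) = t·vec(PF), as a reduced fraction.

Choose coordinates B = (0, 0), V = (1, 0), D = (0, 1).
1. P is the centroid of triangle DVB ⇒ P = (1/3, 1/3)
2. U is the centroid of triangle DBP ⇒ U = (1/9, 4/9)
3. F lies on line UP with UF:FP = 3:(-5) ⇒ F = (-2/9, 11/18)
through B parallel to FD: direction (2/9, 7/18); meets PF at Q = (2/9, 7/18)
Q = P + t·(F−P) with t = 1/5

t = 1/5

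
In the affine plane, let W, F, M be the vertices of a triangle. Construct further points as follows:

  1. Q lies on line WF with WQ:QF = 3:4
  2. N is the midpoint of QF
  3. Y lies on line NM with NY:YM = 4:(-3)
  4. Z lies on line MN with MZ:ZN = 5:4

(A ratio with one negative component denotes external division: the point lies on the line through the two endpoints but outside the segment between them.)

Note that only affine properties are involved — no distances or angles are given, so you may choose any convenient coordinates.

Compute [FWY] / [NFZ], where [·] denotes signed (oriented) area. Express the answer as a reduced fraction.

Work in coordinates with W = (0, 0), F = (1, 0), M = (0, 1).
1. Q lies on line WF with WQ:QF = 3:4 ⇒ Q = (3/7, 0)
2. N is the midpoint of QF ⇒ N = (5/7, 0)
3. Y lies on line NM with NY:YM = 4:(-3) ⇒ Y = (-15/7, 4)
4. Z lies on line MN with MZ:ZN = 5:4 ⇒ Z = (25/63, 4/9)
2·[FWY] = -4, 2·[NFZ] = 8/63
[FWY]:[NFZ] = -4:8/63 = -63/2

[FWY]:[NFZ] = -63/2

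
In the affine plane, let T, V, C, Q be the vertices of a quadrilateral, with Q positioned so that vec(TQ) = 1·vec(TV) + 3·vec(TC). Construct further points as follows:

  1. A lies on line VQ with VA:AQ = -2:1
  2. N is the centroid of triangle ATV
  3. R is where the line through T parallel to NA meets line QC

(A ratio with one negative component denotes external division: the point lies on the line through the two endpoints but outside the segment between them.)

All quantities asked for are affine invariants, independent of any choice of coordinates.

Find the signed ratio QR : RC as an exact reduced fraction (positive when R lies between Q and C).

Set T = (0, 0), V = (1, 0), C = (0, 1), Q = (1, 3); any affine frame gives the same invariant.
1. A lies on line VQ with VA:AQ = -2:1 ⇒ A = (1, 6)
2. N is the centroid of triangle ATV ⇒ N = (2/3, 2)
3. R is where the line through T parallel to NA meets line QC ⇒ R = (1/10, 6/5)
R = Q + t·(C−Q) with t = 9/10, so QR:RC = t:(1−t) = 9/10:1/10

QR:RC = 9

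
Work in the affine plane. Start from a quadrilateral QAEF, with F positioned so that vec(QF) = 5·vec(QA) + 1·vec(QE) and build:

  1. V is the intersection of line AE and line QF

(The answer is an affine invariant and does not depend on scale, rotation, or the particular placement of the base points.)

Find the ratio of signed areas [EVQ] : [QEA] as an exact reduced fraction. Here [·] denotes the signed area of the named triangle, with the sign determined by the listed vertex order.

[EVQ]:[QEA] = 5/6

Set Q = (0, 0), A = (1, 0), E = (0, 1), F = (5, 1); any affine frame gives the same invariant.
1. V is the intersection of line AE and line QF ⇒ V = (5/6, 1/6)
2·[EVQ] = -5/6, 2·[QEA] = -1
[EVQ]:[QEA] = -5/6:-1 = 5/6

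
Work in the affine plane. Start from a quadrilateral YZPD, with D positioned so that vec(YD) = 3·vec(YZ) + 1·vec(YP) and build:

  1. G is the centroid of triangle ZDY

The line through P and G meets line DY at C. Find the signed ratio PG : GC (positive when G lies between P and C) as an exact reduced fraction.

PG:GC = -10

Choose coordinates Y = (0, 0), Z = (1, 0), P = (0, 1), D = (3, 1).
1. G is the centroid of triangle ZDY ⇒ G = (4/3, 1/3)
line PG meets DY at C = (6/5, 2/5)
G = P + t·(C−P) with t = 10/9, so PG:GC = 10/9:-1/9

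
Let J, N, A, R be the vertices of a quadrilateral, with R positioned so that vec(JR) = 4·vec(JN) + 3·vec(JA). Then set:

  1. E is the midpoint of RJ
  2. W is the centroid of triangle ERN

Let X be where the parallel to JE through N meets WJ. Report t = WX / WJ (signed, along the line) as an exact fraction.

t = -2

Set J = (0, 0), N = (1, 0), A = (0, 1), R = (4, 3); any affine frame gives the same invariant.
1. E is the midpoint of RJ ⇒ E = (2, 3/2)
2. W is the centroid of triangle ERN ⇒ W = (7/3, 3/2)
through N parallel to JE: direction (2, 3/2); meets WJ at X = (7, 9/2)
X = W + t·(J−W) with t = -2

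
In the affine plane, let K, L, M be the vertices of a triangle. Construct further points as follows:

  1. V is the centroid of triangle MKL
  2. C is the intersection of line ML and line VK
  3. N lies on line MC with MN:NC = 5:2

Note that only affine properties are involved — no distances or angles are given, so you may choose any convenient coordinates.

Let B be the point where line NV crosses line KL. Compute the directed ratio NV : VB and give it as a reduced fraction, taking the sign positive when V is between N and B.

NV:VB = 13/14

Choose coordinates K = (0, 0), L = (1, 0), M = (0, 1).
1. V is the centroid of triangle MKL ⇒ V = (1/3, 1/3)
2. C is the intersection of line ML and line VK ⇒ C = (1/2, 1/2)
3. N lies on line MC with MN:NC = 5:2 ⇒ N = (5/14, 9/14)
line NV meets KL at B = (4/13, 0)
V = N + t·(B−N) with t = 13/27, so NV:VB = 13/27:14/27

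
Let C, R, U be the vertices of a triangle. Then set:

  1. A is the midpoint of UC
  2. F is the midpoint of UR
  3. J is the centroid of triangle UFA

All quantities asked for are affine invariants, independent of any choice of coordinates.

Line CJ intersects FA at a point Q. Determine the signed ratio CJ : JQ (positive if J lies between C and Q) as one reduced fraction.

Work in coordinates with C = (0, 0), R = (1, 0), U = (0, 1).
1. A is the midpoint of UC ⇒ A = (0, 1/2)
2. F is the midpoint of UR ⇒ F = (1/2, 1/2)
3. J is the centroid of triangle UFA ⇒ J = (1/6, 2/3)
line CJ meets FA at Q = (1/8, 1/2)
J = C + t·(Q−C) with t = 4/3, so CJ:JQ = 4/3:-1/3

CJ:JQ = -4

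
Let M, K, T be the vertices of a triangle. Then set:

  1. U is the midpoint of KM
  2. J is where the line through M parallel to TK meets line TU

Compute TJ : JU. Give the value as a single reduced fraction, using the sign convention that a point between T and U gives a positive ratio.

TJ:JU = -2

Assign M = (0, 0), K = (1, 0), T = (0, 1) — the answer is frame-independent, so this choice is without loss of generality.
1. U is the midpoint of KM ⇒ U = (1/2, 0)
2. J is where the line through M parallel to TK meets line TU ⇒ J = (1, -1)
J = T + t·(U−T) with t = 2, so TJ:JU = t:(1−t) = 2:-1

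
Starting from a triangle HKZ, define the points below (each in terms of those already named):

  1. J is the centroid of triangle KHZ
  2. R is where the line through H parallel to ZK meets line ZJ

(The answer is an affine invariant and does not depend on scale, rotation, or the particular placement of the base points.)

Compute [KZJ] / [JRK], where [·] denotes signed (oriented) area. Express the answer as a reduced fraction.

[KZJ]:[JRK] = 1/2

Work in coordinates with H = (0, 0), K = (1, 0), Z = (0, 1).
1. J is the centroid of triangle KHZ ⇒ J = (1/3, 1/3)
2. R is where the line through H parallel to ZK meets line ZJ ⇒ R = (1, -1)
2·[KZJ] = 1/3, 2·[JRK] = 2/3
[KZJ]:[JRK] = 1/3:2/3 = 1/2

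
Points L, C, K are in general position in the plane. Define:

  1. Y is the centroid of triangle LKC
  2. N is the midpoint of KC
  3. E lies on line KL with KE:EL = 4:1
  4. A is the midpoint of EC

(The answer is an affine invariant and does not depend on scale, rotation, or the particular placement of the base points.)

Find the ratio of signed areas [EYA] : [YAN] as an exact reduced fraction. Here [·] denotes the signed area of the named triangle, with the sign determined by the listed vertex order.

Choose coordinates L = (0, 0), C = (1, 0), K = (0, 1).
1. Y is the centroid of triangle LKC ⇒ Y = (1/3, 1/3)
2. N is the midpoint of KC ⇒ N = (1/2, 1/2)
3. E lies on line KL with KE:EL = 4:1 ⇒ E = (0, 1/5)
4. A is the midpoint of EC ⇒ A = (1/2, 1/10)
2·[EYA] = -1/10, 2·[YAN] = 1/15
[EYA]:[YAN] = -1/10:1/15 = -3/2

[EYA]:[YAN] = -3/2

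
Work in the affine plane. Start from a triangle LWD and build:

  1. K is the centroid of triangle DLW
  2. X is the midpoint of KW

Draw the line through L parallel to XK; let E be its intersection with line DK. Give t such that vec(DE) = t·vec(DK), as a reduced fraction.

Choose coordinates L = (0, 0), W = (1, 0), D = (0, 1).
1. K is the centroid of triangle DLW ⇒ K = (1/3, 1/3)
2. X is the midpoint of KW ⇒ X = (2/3, 1/6)
through L parallel to XK: direction (-1/3, 1/6); meets DK at E = (2/3, -1/3)
E = D + t·(K−D) with t = 2

t = 2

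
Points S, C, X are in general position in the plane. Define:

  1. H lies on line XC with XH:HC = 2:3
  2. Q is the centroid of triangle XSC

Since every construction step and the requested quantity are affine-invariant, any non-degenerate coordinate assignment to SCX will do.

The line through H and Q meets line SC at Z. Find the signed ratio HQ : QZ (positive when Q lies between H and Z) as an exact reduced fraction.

HQ:QZ = 4/5

Assign S = (0, 0), C = (1, 0), X = (0, 1) — the answer is frame-independent, so this choice is without loss of generality.
1. H lies on line XC with XH:HC = 2:3 ⇒ H = (2/5, 3/5)
2. Q is the centroid of triangle XSC ⇒ Q = (1/3, 1/3)
line HQ meets SC at Z = (1/4, 0)
Q = H + t·(Z−H) with t = 4/9, so HQ:QZ = 4/9:5/9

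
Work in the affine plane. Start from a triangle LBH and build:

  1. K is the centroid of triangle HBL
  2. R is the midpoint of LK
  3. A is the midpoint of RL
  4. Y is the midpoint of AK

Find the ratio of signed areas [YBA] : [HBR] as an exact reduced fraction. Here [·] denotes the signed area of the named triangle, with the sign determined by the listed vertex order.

[YBA]:[HBR] = 3/16

Choose coordinates L = (0, 0), B = (1, 0), H = (0, 1).
1. K is the centroid of triangle HBL ⇒ K = (1/3, 1/3)
2. R is the midpoint of LK ⇒ R = (1/6, 1/6)
3. A is the midpoint of RL ⇒ A = (1/12, 1/12)
4. Y is the midpoint of AK ⇒ Y = (5/24, 5/24)
2·[YBA] = -1/8, 2·[HBR] = -2/3
[YBA]:[HBR] = -1/8:-2/3 = 3/16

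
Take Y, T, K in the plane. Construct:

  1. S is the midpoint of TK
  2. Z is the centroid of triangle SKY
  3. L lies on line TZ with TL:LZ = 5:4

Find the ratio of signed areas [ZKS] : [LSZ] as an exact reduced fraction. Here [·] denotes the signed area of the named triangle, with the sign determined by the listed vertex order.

[ZKS]:[LSZ] = -9/4

Assign Y = (0, 0), T = (1, 0), K = (0, 1) — the answer is frame-independent, so this choice is without loss of generality.
1. S is the midpoint of TK ⇒ S = (1/2, 1/2)
2. Z is the centroid of triangle SKY ⇒ Z = (1/6, 1/2)
3. L lies on line TZ with TL:LZ = 5:4 ⇒ L = (29/54, 5/18)
2·[ZKS] = -1/6, 2·[LSZ] = 2/27
[ZKS]:[LSZ] = -1/6:2/27 = -9/4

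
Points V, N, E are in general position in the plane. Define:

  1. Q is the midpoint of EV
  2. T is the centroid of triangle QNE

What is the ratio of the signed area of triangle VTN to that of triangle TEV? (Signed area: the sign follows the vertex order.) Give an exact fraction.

Choose coordinates V = (0, 0), N = (1, 0), E = (0, 1).
1. Q is the midpoint of EV ⇒ Q = (0, 1/2)
2. T is the centroid of triangle QNE ⇒ T = (1/3, 1/2)
2·[VTN] = -1/2, 2·[TEV] = 1/3
[VTN]:[TEV] = -1/2:1/3 = -3/2

[VTN]:[TEV] = -3/2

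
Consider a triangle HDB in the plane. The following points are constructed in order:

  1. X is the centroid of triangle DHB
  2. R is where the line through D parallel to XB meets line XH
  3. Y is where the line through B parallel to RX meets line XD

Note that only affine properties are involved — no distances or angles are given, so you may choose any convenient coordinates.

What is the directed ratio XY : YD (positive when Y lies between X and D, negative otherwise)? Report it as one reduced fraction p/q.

XY:YD = -1/2

Assign H = (0, 0), D = (1, 0), B = (0, 1) — the answer is frame-independent, so this choice is without loss of generality.
1. X is the centroid of triangle DHB ⇒ X = (1/3, 1/3)
2. R is where the line through D parallel to XB meets line XH ⇒ R = (2/3, 2/3)
3. Y is where the line through B parallel to RX meets line XD ⇒ Y = (-1/3, 2/3)
Y = X + t·(D−X) with t = -1, so XY:YD = t:(1−t) = -1:2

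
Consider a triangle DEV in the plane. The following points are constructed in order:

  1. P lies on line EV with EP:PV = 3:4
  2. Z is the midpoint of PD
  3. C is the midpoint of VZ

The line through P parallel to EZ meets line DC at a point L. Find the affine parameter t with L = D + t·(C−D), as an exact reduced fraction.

Choose coordinates D = (0, 0), E = (1, 0), V = (0, 1).
1. P lies on line EV with EP:PV = 3:4 ⇒ P = (4/7, 3/7)
2. Z is the midpoint of PD ⇒ Z = (2/7, 3/14)
3. C is the midpoint of VZ ⇒ C = (1/7, 17/28)
through P parallel to EZ: direction (-5/7, 3/14); meets DC at L = (12/91, 51/91)
L = D + t·(C−D) with t = 12/13

t = 12/13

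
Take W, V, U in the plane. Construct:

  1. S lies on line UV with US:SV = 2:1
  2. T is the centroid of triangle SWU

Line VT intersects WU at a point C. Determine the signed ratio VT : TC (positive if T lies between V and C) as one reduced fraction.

VT:TC = 7/2

Work in coordinates with W = (0, 0), V = (1, 0), U = (0, 1).
1. S lies on line UV with US:SV = 2:1 ⇒ S = (2/3, 1/3)
2. T is the centroid of triangle SWU ⇒ T = (2/9, 4/9)
line VT meets WU at C = (0, 4/7)
T = V + t·(C−V) with t = 7/9, so VT:TC = 7/9:2/9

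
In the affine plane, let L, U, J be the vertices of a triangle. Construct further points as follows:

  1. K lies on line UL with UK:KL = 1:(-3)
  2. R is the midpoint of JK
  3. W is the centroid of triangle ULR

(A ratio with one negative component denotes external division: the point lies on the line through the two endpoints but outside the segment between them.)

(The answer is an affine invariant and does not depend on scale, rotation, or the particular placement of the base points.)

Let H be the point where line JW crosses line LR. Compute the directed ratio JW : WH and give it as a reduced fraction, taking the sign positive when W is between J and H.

Choose coordinates L = (0, 0), U = (1, 0), J = (0, 1).
1. K lies on line UL with UK:KL = 1:(-3) ⇒ K = (3/2, 0)
2. R is the midpoint of JK ⇒ R = (3/4, 1/2)
3. W is the centroid of triangle ULR ⇒ W = (7/12, 1/6)
line JW meets LR at H = (21/44, 7/22)
W = J + t·(H−J) with t = 11/9, so JW:WH = 11/9:-2/9

JW:WH = -11/2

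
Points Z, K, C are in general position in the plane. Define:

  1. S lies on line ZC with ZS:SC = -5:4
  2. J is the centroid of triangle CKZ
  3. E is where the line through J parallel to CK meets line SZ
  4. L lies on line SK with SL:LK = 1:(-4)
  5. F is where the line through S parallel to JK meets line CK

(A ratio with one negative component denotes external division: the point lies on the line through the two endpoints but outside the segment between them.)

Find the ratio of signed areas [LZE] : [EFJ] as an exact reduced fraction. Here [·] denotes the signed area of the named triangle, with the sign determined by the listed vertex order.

Work in coordinates with Z = (0, 0), K = (1, 0), C = (0, 1).
1. S lies on line ZC with ZS:SC = -5:4 ⇒ S = (0, 5)
2. J is the centroid of triangle CKZ ⇒ J = (1/3, 1/3)
3. E is where the line through J parallel to CK meets line SZ ⇒ E = (0, 2/3)
4. L lies on line SK with SL:LK = 1:(-4) ⇒ L = (-1/3, 20/3)
5. F is where the line through S parallel to JK meets line CK ⇒ F = (-8, 9)
2·[LZE] = 2/9, 2·[EFJ] = -1/9
[LZE]:[EFJ] = 2/9:-1/9 = -2

[LZE]:[EFJ] = -2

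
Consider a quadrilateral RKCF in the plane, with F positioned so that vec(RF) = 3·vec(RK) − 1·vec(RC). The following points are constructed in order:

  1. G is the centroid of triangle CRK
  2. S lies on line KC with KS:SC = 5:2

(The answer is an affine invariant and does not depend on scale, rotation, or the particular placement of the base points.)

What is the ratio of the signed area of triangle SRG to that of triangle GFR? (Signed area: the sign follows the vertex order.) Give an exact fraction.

Assign R = (0, 0), K = (1, 0), C = (0, 1), F = (3, -1) — the answer is frame-independent, so this choice is without loss of generality.
1. G is the centroid of triangle CRK ⇒ G = (1/3, 1/3)
2. S lies on line KC with KS:SC = 5:2 ⇒ S = (2/7, 5/7)
2·[SRG] = 1/7, 2·[GFR] = -4/3
[SRG]:[GFR] = 1/7:-4/3 = -3/28

[SRG]:[GFR] = -3/28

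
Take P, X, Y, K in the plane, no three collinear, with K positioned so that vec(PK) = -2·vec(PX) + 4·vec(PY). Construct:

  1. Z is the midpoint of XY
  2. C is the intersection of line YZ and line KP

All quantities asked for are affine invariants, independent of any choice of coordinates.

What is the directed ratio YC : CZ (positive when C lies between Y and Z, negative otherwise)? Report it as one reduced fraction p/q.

Set P = (0, 0), X = (1, 0), Y = (0, 1), K = (-2, 4); any affine frame gives the same invariant.
1. Z is the midpoint of XY ⇒ Z = (1/2, 1/2)
2. C is the intersection of line YZ and line KP ⇒ C = (-1, 2)
C = Y + t·(Z−Y) with t = -2, so YC:CZ = t:(1−t) = -2:3

YC:CZ = -2/3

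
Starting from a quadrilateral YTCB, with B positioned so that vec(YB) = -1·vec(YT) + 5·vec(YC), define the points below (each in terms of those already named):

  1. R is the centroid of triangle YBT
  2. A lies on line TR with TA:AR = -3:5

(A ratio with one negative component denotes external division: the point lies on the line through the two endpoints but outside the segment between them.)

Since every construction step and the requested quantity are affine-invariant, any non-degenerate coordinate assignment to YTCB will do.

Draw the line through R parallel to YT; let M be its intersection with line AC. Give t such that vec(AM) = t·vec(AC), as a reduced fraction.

Set Y = (0, 0), T = (1, 0), C = (0, 1), B = (-1, 5); any affine frame gives the same invariant.
1. R is the centroid of triangle YBT ⇒ R = (0, 5/3)
2. A lies on line TR with TA:AR = -3:5 ⇒ A = (5/2, -5/2)
through R parallel to YT: direction (1, 0); meets AC at M = (-10/21, 5/3)
M = A + t·(C−A) with t = 25/21

t = 25/21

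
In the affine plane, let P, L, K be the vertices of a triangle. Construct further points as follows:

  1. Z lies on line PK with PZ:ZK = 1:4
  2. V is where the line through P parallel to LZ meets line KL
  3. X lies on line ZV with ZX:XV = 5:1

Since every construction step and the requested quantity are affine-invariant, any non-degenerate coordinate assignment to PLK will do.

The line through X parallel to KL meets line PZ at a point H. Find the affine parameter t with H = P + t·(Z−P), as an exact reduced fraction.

t = 13/3

Set P = (0, 0), L = (1, 0), K = (0, 1); any affine frame gives the same invariant.
1. Z lies on line PK with PZ:ZK = 1:4 ⇒ Z = (0, 1/5)
2. V is where the line through P parallel to LZ meets line KL ⇒ V = (5/4, -1/4)
3. X lies on line ZV with ZX:XV = 5:1 ⇒ X = (25/24, -7/40)
through X parallel to KL: direction (1, -1); meets PZ at H = (0, 13/15)
H = P + t·(Z−P) with t = 13/3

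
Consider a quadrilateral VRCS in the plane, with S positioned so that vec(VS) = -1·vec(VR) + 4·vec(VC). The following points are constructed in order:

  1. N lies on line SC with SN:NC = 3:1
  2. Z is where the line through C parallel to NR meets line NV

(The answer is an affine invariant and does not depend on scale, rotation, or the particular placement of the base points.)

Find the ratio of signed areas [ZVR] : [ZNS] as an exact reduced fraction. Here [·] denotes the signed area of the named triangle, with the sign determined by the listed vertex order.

Set V = (0, 0), R = (1, 0), C = (0, 1), S = (-1, 4); any affine frame gives the same invariant.
1. N lies on line SC with SN:NC = 3:1 ⇒ N = (-1/4, 7/4)
2. Z is where the line through C parallel to NR meets line NV ⇒ Z = (-5/28, 5/4)
2·[ZVR] = 5/4, 2·[ZNS] = 3/14
[ZVR]:[ZNS] = 5/4:3/14 = 35/6

[ZVR]:[ZNS] = 35/6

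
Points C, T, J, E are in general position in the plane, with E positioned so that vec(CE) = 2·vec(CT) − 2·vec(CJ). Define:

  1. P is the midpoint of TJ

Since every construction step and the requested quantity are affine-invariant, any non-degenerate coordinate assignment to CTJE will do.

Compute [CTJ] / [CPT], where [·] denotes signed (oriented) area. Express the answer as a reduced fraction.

[CTJ]:[CPT] = -2

Choose coordinates C = (0, 0), T = (1, 0), J = (0, 1), E = (2, -2).
1. P is the midpoint of TJ ⇒ P = (1/2, 1/2)
2·[CTJ] = 1, 2·[CPT] = -1/2
[CTJ]:[CPT] = 1:-1/2 = -2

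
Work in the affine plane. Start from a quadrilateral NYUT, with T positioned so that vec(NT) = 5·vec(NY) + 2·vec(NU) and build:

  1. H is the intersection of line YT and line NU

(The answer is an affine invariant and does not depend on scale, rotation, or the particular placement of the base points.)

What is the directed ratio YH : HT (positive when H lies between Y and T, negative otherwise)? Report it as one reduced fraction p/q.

YH:HT = -1/5

Assign N = (0, 0), Y = (1, 0), U = (0, 1), T = (5, 2) — the answer is frame-independent, so this choice is without loss of generality.
1. H is the intersection of line YT and line NU ⇒ H = (0, -1/2)
H = Y + t·(T−Y) with t = -1/4, so YH:HT = t:(1−t) = -1/4:5/4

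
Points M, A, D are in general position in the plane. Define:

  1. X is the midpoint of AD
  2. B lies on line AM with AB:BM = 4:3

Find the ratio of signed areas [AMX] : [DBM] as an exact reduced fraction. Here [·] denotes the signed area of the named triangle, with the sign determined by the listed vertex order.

[AMX]:[DBM] = 7/6

Choose coordinates M = (0, 0), A = (1, 0), D = (0, 1).
1. X is the midpoint of AD ⇒ X = (1/2, 1/2)
2. B lies on line AM with AB:BM = 4:3 ⇒ B = (3/7, 0)
2·[AMX] = -1/2, 2·[DBM] = -3/7
[AMX]:[DBM] = -1/2:-3/7 = 7/6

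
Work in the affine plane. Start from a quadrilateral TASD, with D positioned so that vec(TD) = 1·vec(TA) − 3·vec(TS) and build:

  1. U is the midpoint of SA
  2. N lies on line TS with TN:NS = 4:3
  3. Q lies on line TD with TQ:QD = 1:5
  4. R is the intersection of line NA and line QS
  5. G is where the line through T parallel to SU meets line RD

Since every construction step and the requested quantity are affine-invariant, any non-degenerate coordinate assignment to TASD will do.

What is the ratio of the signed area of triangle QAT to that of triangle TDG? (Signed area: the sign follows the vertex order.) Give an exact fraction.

[QAT]:[TDG] = 153/164

Set T = (0, 0), A = (1, 0), S = (0, 1), D = (1, -3); any affine frame gives the same invariant.
1. U is the midpoint of SA ⇒ U = (1/2, 1/2)
2. N lies on line TS with TN:NS = 4:3 ⇒ N = (0, 4/7)
3. Q lies on line TD with TQ:QD = 1:5 ⇒ Q = (1/6, -1/2)
4. R is the intersection of line NA and line QS ⇒ R = (3/59, 32/59)
5. G is where the line through T parallel to SU meets line RD ⇒ G = (41/153, -41/153)
2·[QAT] = 1/2, 2·[TDG] = 82/153
[QAT]:[TDG] = 1/2:82/153 = 153/164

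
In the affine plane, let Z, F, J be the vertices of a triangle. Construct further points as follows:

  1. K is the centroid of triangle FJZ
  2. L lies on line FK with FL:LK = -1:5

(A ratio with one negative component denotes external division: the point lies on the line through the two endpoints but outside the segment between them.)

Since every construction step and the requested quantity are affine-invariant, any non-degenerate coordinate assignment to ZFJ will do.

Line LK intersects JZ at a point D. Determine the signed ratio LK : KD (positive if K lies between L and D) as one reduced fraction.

Assign Z = (0, 0), F = (1, 0), J = (0, 1) — the answer is frame-independent, so this choice is without loss of generality.
1. K is the centroid of triangle FJZ ⇒ K = (1/3, 1/3)
2. L lies on line FK with FL:LK = -1:5 ⇒ L = (7/6, -1/12)
line LK meets JZ at D = (0, 1/2)
K = L + t·(D−L) with t = 5/7, so LK:KD = 5/7:2/7

LK:KD = 5/2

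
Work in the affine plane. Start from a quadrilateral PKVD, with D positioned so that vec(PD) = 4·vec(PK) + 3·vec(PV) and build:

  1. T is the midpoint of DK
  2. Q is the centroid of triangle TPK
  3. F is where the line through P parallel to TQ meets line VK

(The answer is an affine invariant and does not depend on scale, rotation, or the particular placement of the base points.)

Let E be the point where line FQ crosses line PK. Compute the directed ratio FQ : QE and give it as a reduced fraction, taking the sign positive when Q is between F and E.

FQ:QE = -1/7

Assign P = (0, 0), K = (1, 0), V = (0, 1), D = (4, 3) — the answer is frame-independent, so this choice is without loss of generality.
1. T is the midpoint of DK ⇒ T = (5/2, 3/2)
2. Q is the centroid of triangle TPK ⇒ Q = (7/6, 1/2)
3. F is where the line through P parallel to TQ meets line VK ⇒ F = (4/7, 3/7)
line FQ meets PK at E = (-3, 0)
Q = F + t·(E−F) with t = -1/6, so FQ:QE = -1/6:7/6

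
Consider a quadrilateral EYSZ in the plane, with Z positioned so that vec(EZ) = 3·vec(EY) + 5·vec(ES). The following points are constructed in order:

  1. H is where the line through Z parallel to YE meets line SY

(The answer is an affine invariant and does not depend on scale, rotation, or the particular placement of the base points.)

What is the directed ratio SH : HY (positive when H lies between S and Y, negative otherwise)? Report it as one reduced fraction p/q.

Assign E = (0, 0), Y = (1, 0), S = (0, 1), Z = (3, 5) — the answer is frame-independent, so this choice is without loss of generality.
1. H is where the line through Z parallel to YE meets line SY ⇒ H = (-4, 5)
H = S + t·(Y−S) with t = -4, so SH:HY = t:(1−t) = -4:5

SH:HY = -4/5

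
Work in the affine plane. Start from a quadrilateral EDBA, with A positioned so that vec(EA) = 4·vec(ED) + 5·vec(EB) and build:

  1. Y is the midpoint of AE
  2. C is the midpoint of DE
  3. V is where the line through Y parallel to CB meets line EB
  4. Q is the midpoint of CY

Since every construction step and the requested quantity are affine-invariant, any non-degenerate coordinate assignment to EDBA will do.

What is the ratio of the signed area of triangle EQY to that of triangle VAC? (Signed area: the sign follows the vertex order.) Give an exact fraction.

Work in coordinates with E = (0, 0), D = (1, 0), B = (0, 1), A = (4, 5).
1. Y is the midpoint of AE ⇒ Y = (2, 5/2)
2. C is the midpoint of DE ⇒ C = (1/2, 0)
3. V is where the line through Y parallel to CB meets line EB ⇒ V = (0, 13/2)
4. Q is the midpoint of CY ⇒ Q = (5/4, 5/4)
2·[EQY] = 5/8, 2·[VAC] = -101/4
[EQY]:[VAC] = 5/8:-101/4 = -5/202

[EQY]:[VAC] = -5/202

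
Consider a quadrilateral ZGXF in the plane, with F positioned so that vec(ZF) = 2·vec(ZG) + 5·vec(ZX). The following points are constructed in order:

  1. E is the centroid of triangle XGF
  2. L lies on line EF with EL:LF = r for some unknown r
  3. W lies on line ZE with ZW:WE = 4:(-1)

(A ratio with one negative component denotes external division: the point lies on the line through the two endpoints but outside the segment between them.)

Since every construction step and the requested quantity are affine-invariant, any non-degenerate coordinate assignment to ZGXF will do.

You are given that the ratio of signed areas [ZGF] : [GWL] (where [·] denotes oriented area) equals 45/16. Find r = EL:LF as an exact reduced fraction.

r = -2/5

Assign Z = (0, 0), G = (1, 0), X = (0, 1), F = (2, 5) — the answer is frame-independent, so this choice is without loss of generality.
1. E is the centroid of triangle XGF ⇒ E = (1, 2)
2. With EL:LF = r, write λ = r/(r+1) so L = E + λ·(F−E); L is affine-linear in λ
3. W lies on line ZE with ZW:WE = 4:(-1) ⇒ W = (4/3, 8/3)
Every point depending on L is an affine combination of L and λ-independent points, so each such coordinate is linear in λ; the λ² term in each signed area is a multiple of (F−E)×(F−E) = 0, so 2·[ZGF] and 2·[GWL] are each linear in λ. Evaluating at λ=0 and λ=1:
  2·[ZGF] = 5,   2·[GWL] = -5/3·λ + 2/3
So [ZGF]:[GWL] = (5) / (-5/3·λ + 2/3). Setting this equal to 45/16:
  5 = 45/16·(-5/3·λ + 2/3)  ⇒  λ = -2/3
Then r = λ/(1−λ) = (-2/3)/(5/3) = -2/5. Check: with r = -2/5, L = (1/3, 0) and [ZGF]:[GWL] = 45/16 as required.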